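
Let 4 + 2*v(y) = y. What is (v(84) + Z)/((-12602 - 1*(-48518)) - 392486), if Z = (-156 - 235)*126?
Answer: 24613/178285 ≈ 0.13805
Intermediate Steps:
v(y) = -2 + y/2
Z = -49266 (Z = -391*126 = -49266)
(v(84) + Z)/((-12602 - 1*(-48518)) - 392486) = ((-2 + (½)*84) - 49266)/((-12602 - 1*(-48518)) - 392486) = ((-2 + 42) - 49266)/((-12602 + 48518) - 392486) = (40 - 49266)/(35916 - 392486) = -49226/(-356570) = -49226*(-1/356570) = 24613/178285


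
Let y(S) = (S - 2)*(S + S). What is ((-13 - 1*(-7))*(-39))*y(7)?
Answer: 16380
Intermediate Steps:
y(S) = 2*S*(-2 + S) (y(S) = (-2 + S)*(2*S) = 2*S*(-2 + S))
((-13 - 1*(-7))*(-39))*y(7) = ((-13 - 1*(-7))*(-39))*(2*7*(-2 + 7)) = ((-13 + 7)*(-39))*(2*7*5) = -6*(-39)*70 = 234*70 = 16380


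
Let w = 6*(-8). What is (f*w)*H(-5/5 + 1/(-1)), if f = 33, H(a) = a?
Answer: 3168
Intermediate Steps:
w = -48
(f*w)*H(-5/5 + 1/(-1)) = (33*(-48))*(-5/5 + 1/(-1)) = -1584*(-5*⅕ + 1*(-1)) = -1584*(-1 - 1) = -1584*(-2) = 3168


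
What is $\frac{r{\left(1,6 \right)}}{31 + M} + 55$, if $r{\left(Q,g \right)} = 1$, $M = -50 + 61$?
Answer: $\frac{2311}{42} \approx 55.024$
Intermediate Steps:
$M = 11$
$\frac{r{\left(1,6 \right)}}{31 + M} + 55 = 1 \frac{1}{31 + 11} + 55 = 1 \cdot \frac{1}{42} + 55 = \frac{1}{42} + 55 = \frac{2311}{42}$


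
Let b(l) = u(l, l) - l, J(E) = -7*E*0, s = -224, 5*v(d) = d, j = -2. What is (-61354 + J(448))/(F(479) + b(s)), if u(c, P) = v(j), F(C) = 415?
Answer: -306770/3193 ≈ -96.076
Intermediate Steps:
v(d) = d/5
J(E) = 0
u(c, P) = -⅖ (u(c, P) = (⅕)*(-2) = -⅖)
b(l) = -⅖ - l
(-61354 + J(448))/(F(479) + b(s)) = (-61354 + 0)/(415 + (-⅖ - 1*(-224))) = -61354/(415 + (-⅖ + 224)) = -61354/(415 + 1118/5) = -61354/3193/5 = -61354*5/3193 = -306770/3193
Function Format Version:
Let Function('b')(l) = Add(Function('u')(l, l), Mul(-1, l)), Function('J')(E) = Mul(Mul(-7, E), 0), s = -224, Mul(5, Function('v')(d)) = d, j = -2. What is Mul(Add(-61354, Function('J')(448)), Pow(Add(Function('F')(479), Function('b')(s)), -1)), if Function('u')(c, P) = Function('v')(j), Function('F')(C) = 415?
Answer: Rational(-306770, 3193) ≈ -96.076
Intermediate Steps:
Function('v')(d) = Mul(Rational(1, 5), d)
Function('J')(E) = 0
Function('u')(c, P) = Rational(-2, 5) (Function('u')(c, P) = Mul(Rational(1, 5), -2) = Rational(-2, 5))
Function('b')(l) = Add(Rational(-2, 5), Mul(-1, l))
Mul(Add(-61354, Function('J')(448)), Pow(Add(Function('F')(479), Function('b')(s)), -1)) = Mul(Add(-61354, 0), Pow(Add(415, Add(Rational(-2, 5), Mul(-1, -224))), -1)) = Mul(-61354, Pow(Add(415, Add(Rational(-2, 5), 224)), -1)) = Mul(-61354, Pow(Add(415, Rational(1118, 5)), -1)) = Mul(-61354, Pow(Rational(3193, 5), -1)) = Mul(-61354, Rational(5, 3193)) = Rational(-306770, 3193)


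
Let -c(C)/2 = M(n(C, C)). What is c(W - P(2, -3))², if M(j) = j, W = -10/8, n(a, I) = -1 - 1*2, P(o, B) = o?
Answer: 36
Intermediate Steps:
n(a, I) = -3 (n(a, I) = -1 - 2 = -3)
W = -5/4 (W = -10*⅛ = -5/4 ≈ -1.2500)
c(C) = 6 (c(C) = -2*(-3) = 6)
c(W - P(2, -3))² = 6² = 36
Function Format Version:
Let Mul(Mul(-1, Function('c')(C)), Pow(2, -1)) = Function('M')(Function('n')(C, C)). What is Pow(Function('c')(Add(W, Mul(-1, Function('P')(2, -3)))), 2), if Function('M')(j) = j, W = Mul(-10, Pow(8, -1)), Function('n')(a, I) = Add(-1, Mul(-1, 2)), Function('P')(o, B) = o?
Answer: 36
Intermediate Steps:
Function('n')(a, I) = -3 (Function('n')(a, I) = Add(-1, -2) = -3)
W = Rational(-5, 4) (W = Mul(-10, Rational(1, 8)) = Rational(-5, 4) ≈ -1.2500)
Function('c')(C) = 6 (Function('c')(C) = Mul(-2, -3) = 6)
Pow(Function('c')(Add(W, Mul(-1, Function('P')(2, -3)))), 2) = Pow(6, 2) = 36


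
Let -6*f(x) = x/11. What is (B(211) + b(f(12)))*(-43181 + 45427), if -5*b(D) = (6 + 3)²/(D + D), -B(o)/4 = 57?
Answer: -4120287/10 ≈ -4.1203e+5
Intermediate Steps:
f(x) = -x/66 (f(x) = -x/(6*11) = -x/66)
B(o) = -228 (B(o) = -4*57 = -228)
b(D) = -81/(10*D) (b(D) = -(6 + 3)²/(5*(D + D)) = -9²/(5*(2*D)) = -81*1/(2*D)/5 = -81/(10*D))
(B(211) + b(f(12)))*(-43181 + 45427) = (-228 - 81/(10*((-1/66*12))))*(-43181 + 45427) = (-228 - 81/(10*(-2/11)))*2246 = (-228 - 81/10*(-11/2))*2246 = (-228 + 891/20)*2246 = -3669/20*2246 = -4120287/10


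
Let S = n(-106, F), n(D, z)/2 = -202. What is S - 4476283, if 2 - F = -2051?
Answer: -4476687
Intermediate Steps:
F = 2053 (F = 2 - 1*(-2051) = 2 + 2051 = 2053)
n(D, z) = -404 (n(D, z) = 2*(-202) = -404)
S = -404
S - 4476283 = -404 - 4476283 = -4476687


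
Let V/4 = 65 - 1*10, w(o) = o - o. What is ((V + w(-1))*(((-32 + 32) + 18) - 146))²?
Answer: 792985600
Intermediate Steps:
w(o) = 0
V = 220 (V = 4*(65 - 1*10) = 4*(65 - 10) = 4*55 = 220)
((V + w(-1))*(((-32 + 32) + 18) - 146))² = ((220 + 0)*(((-32 + 32) + 18) - 146))² = (220*((0 + 18) - 146))² = (220*(18 - 146))² = (220*(-128))² = (-28160)² = 792985600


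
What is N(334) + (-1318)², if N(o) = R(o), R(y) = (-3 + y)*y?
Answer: 1847678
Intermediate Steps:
R(y) = y*(-3 + y)
N(o) = o*(-3 + o)
N(334) + (-1318)² = 334*(-3 + 334) + (-1318)² = 334*331 + 1737124 = 110554 + 1737124 = 1847678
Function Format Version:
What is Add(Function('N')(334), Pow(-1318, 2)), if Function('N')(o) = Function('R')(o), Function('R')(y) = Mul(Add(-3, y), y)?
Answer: 1847678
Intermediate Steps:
Function('R')(y) = Mul(y, Add(-3, y))
Function('N')(o) = Mul(o, Add(-3, o))
Add(Function('N')(334), Pow(-1318, 2)) = Add(Mul(334, Add(-3, 334)), Pow(-1318, 2)) = Add(Mul(334, 331), 1737124) = Add(110554, 1737124) = 1847678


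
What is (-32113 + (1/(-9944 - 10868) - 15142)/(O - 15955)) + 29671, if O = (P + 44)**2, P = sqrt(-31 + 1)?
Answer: (-713695842991*I - 4472415552*sqrt(30))/(20812*(88*sqrt(30) + 14049*I)) ≈ -2440.9 + 0.036934*I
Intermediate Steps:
P = I*sqrt(30) (P = sqrt(-30) = I*sqrt(30) ≈ 5.4772*I)
O = (44 + I*sqrt(30))**2 (O = (I*sqrt(30) + 44)**2 = (44 + I*sqrt(30))**2 ≈ 1906.0 + 482.0*I)
(-32113 + (1/(-9944 - 10868) - 15142)/(O - 15955)) + 29671 = (-32113 + (1/(-9944 - 10868) - 15142)/((44 + I*sqrt(30))**2 - 15955)) + 29671 = (-32113 + (1/(-20812) - 15142)/(-15955 + (44 + I*sqrt(30))**2)) + 29671 = (-32113 + (-1/20812 - 15142)/(-15955 + (44 + I*sqrt(30))**2)) + 29671 = (-32113 - 315135305/(20812*(-15955 + (44 + I*sqrt(30))**2))) + 29671 = -2442 - 315135305/(20812*(-15955 + (44 + I*sqrt(30))**2))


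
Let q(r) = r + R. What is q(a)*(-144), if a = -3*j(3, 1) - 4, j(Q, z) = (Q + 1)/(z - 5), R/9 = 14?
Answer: -18000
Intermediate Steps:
R = 126 (R = 9*14 = 126)
j(Q, z) = (1 + Q)/(-5 + z)
a = -1 (a = -3*(1 + 3)/(-5 + 1) - 4 = -3*4/(-4) - 4 = -(-3)*4/4 - 4 = -3*(-1) - 4 = 3 - 4 = -1)
q(r) = 126 + r (q(r) = r + 126 = 126 + r)
q(a)*(-144) = (126 - 1)*(-144) = 125*(-144) = -18000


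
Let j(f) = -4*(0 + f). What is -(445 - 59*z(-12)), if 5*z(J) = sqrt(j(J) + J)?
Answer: -1871/5 ≈ -374.20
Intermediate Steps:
j(f) = -4*f
z(J) = sqrt(3)*sqrt(-J)/5 (z(J) = sqrt(-4*J + J)/5 = sqrt(-3*J)/5 = (sqrt(3)*sqrt(-J))/5 = sqrt(3)*sqrt(-J)/5)
-(445 - 59*z(-12)) = -(445 - 59*sqrt(3)*sqrt(-1*(-12))/5) = -(445 - 59*sqrt(3)*sqrt(12)/5) = -(445 - 59*sqrt(3)*2*sqrt(3)/5) = -(445 - 59*6/5) = -(445 - 354/5) = -1*1871/5 = -1871/5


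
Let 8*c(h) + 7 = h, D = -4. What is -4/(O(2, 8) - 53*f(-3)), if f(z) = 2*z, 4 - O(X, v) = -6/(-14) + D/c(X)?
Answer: -140/11031 ≈ -0.012691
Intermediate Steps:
c(h) = -7/8 + h/8
O(X, v) = 25/7 + 4/(-7/8 + X/8) (O(X, v) = 4 - (-6/(-14) - 4/(-7/8 + X/8)) = 4 - (-6*(-1/14) - 4/(-7/8 + X/8)) = 4 - (3/7 - 4/(-7/8 + X/8)) = 4 + (-3/7 + 4/(-7/8 + X/8)) = 25/7 + 4/(-7/8 + X/8))
-4/(O(2, 8) - 53*f(-3)) = -4/((49 + 25*2)/(7*(-7 + 2)) - 106*(-3)) = -4/((⅐)*(49 + 50)/(-5) - 53*(-6)) = -4/((⅐)*(-⅕)*99 + 318) = -4/(-99/35 + 318) = -4/(11031/35) = (35/11031)*(-4) = -140/11031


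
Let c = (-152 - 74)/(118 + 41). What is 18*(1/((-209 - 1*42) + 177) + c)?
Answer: -50649/1961 ≈ -25.828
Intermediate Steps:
c = -226/159 ≈ -1.4214
18*(1/((-209 - 1*42) + 177) + c) = 18*(1/((-209 - 1*42) + 177) - 226/159) = 18*(1/((-209 - 42) + 177) - 226/159) = 18*(1/(-251 + 177) - 226/159) = 18*(1/(-74) - 226/159) = 18*(-1/74 - 226/159) = 18*(-16883/11766) = -50649/1961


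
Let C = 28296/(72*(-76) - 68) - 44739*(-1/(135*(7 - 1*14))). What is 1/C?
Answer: -9695/508507 ≈ -0.019066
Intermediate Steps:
C = -508507/9695 (C = 28296/(-5472 - 68) - 44739*(-1/(135*(7 - 14))) = 28296/(-5540) - 44739/((-135*(-7))) = 28296*(-1/5540) - 44739/945 = -7074/1385 - 44739*1/945 = -7074/1385 - 1657/35 = -508507/9695 ≈ -52.450)
1/C = 1/(-508507/9695) = -9695/508507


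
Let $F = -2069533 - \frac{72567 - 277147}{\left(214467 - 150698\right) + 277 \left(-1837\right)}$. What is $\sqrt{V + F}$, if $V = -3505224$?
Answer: $\frac{i \sqrt{2760845760890778}}{22254} \approx 2361.1 i$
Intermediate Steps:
$F = - \frac{46055397611}{22254}$ ($F = -2069533 - - \frac{204580}{\left(214467 - 150698\right) - 508849} = -2069533 - - \frac{204580}{63769 - 508849} = -2069533 - - \frac{204580}{-445080} = -2069533 - \left(-204580\right) \left(- \frac{1}{445080}\right) = -2069533 - \frac{10229}{22254} = - \frac{46055397611}{22254} \approx -2.0695 \cdot 10^{6}$)
$\sqrt{V + F} = \sqrt{-3505224 - \frac{46055397611}{22254}} = \sqrt{- \frac{124060652507}{22254}} = \frac{i \sqrt{2760845760890778}}{22254}$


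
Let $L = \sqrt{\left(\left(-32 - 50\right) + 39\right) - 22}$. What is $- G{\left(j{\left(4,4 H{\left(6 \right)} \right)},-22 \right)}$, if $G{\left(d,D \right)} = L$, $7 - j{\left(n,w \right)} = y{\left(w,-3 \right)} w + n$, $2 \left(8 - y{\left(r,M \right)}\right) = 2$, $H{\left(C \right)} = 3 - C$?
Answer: $- i \sqrt{65} \approx - 8.0623 i$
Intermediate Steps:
$y{\left(r,M \right)} = 7$ ($y{\left(r,M \right)} = 8 - 1 = 7$)
$j{\left(n,w \right)} = 7 - n - 7 w$ ($j{\left(n,w \right)} = 7 - \left(7 w + n\right) = 7 - \left(n + 7 w\right) = 7 - n - 7 w$)
$L = i \sqrt{65}$ ($L = \sqrt{\left(-82 + 39\right) - 22} = \sqrt{-43 - 22} = \sqrt{-65} = i \sqrt{65} \approx 8.0623 i$)
$G{\left(d,D \right)} = i \sqrt{65}$
$- G{\left(j{\left(4,4 H{\left(6 \right)} \right)},-22 \right)} = - i \sqrt{65}$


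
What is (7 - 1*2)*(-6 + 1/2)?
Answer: -55/2 ≈ -27.500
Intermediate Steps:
(7 - 1*2)*(-6 + 1/2) = (7 - 2)*(-6 + ½) = 5*(-11/2) = -55/2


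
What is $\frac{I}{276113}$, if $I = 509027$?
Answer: $\frac{509027}{276113} \approx 1.8435$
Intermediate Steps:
$\frac{I}{276113} = \frac{509027}{276113}$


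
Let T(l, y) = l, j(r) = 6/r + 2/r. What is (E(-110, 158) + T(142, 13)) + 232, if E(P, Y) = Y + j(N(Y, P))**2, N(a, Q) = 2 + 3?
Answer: 13364/25 ≈ 534.56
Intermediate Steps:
N(a, Q) = 5
j(r) = 8/r
E(P, Y) = 64/25 + Y (E(P, Y) = Y + (8/5)**2 = Y + 64/25 = 64/25 + Y)
(E(-110, 158) + T(142, 13)) + 232 = ((64/25 + 158) + 142) + 232 = (4014/25 + 142) + 232 = 7564/25 + 232 = 13364/25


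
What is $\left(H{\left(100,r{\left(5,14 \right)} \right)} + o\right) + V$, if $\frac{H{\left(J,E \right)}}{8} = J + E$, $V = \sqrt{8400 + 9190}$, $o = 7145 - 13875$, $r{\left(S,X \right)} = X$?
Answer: $-5818 + \sqrt{17590} \approx -5685.4$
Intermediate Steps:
$o = -6730$ ($o = 7145 - 13875 = -6730$)
$V = \sqrt{17590} \approx 132.63$
$H{\left(J,E \right)} = 8 E + 8 J$ ($H{\left(J,E \right)} = 8 \left(J + E\right) = 8 \left(E + J\right) = 8 E + 8 J$)
$\left(H{\left(100,r{\left(5,14 \right)} \right)} + o\right) + V = \left(\left(8 \cdot 14 + 8 \cdot 100\right) - 6730\right) + \sqrt{17590} = \left(\left(112 + 800\right) - 6730\right) + \sqrt{17590} = \left(912 - 6730\right) + \sqrt{17590} = -5818 + \sqrt{17590}$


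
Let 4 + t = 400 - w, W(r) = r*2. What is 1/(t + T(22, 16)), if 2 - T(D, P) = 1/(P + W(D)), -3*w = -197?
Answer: 60/19939 ≈ 0.0030092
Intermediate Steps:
w = 197/3 (w = -⅓*(-197) = 197/3 ≈ 65.667)
W(r) = 2*r
T(D, P) = 2 - 1/(P + 2*D)
t = 991/3 (t = -4 + (400 - 1*197/3) = -4 + (400 - 197/3) = -4 + 1003/3 = 991/3 ≈ 330.33)
1/(t + T(22, 16)) = 1/(991/3 + (-1 + 2*16 + 4*22)/(16 + 2*22)) = 1/(991/3 + (-1 + 32 + 88)/(16 + 44)) = 1/(991/3 + 119/60) = 1/(19939/60) = 60/19939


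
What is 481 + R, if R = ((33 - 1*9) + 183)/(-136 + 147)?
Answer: 5498/11 ≈ 499.82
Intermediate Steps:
R = 207/11 (R = ((33 - 9) + 183)/11 = (24 + 183)*(1/11) = 207*(1/11) = 207/11 ≈ 18.818)
481 + R = 481 + 207/11 = 5498/11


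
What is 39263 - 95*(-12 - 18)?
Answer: 42113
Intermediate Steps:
39263 - 95*(-12 - 18) = 39263 - 95*(-30) = 39263 + 2850 = 42113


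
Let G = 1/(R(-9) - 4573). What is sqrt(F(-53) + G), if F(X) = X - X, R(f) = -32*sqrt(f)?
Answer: sqrt(-95674225285 + 2008468320*I)/20921545 ≈ 0.00015517 + 0.014785*I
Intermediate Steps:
F(X) = 0
G = (-4573 + 96*I)/20921545 (G = 1/(-96*I - 4573) = 1/(-4573 - 96*I) = (-4573 + 96*I)/20921545 ≈ -0.00021858 + 4.5886e-6*I)
sqrt(F(-53) + G) = sqrt(0 + (-4573/20921545 + 96*I/20921545)) = sqrt(-4573/20921545 + 96*I/20921545)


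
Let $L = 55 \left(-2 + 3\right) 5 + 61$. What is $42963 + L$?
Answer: $43299$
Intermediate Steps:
$L = 336$ ($L = 55 \cdot 1 \cdot 5 + 61 = 55 \cdot 5 + 61 = 275 + 61 = 336$)
$42963 + L = 42963 + 336 = 43299$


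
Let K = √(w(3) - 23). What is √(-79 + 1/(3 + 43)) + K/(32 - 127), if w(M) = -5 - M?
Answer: I*(-√31/95 + √167118/46) ≈ 8.8284*I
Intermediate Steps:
K = I*√31 (K = √((-5 - 1*3) - 23) = √((-5 - 3) - 23) = √(-8 - 23) = √(-31) = I*√31 ≈ 5.5678*I)
√(-79 + 1/(3 + 43)) + K/(32 - 127) = √(-79 + 1/(3 + 43)) + (I*√31)/(32 - 127) = √(-79 + 1/46) + (I*√31)/(-95) = √(-79 + 1/46) - I*√31/95 = √(-3633/46) - I*√31/95 = I*√167118/46 - I*√31/95 = -I*√31/95 + I*√167118/46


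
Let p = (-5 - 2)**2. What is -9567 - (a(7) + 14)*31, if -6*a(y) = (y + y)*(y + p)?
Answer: -17851/3 ≈ -5950.3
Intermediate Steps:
p = 49 (p = (-7)**2 = 49)
a(y) = -y*(49 + y)/3 (a(y) = -(y + y)*(y + 49)/6 = -2*y*(49 + y)/6 = -y*(49 + y)/3)
-9567 - (a(7) + 14)*31 = -9567 - (-1/3*7*(49 + 7) + 14)*31 = -9567 - (-1/3*7*56 + 14)*31 = -9567 - (-392/3 + 14)*31 = -9567 - (-350)*31/3 = -9567 - 1*(-10850/3) = -9567 + 10850/3 = -17851/3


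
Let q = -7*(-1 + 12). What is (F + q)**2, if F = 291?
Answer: 45796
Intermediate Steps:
q = -77 (q = -7*11 = -77)
(F + q)**2 = (291 - 77)**2 = 214**2 = 45796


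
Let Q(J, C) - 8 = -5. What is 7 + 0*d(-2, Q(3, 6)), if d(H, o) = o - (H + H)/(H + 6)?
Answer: 7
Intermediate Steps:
Q(J, C) = 3 (Q(J, C) = 8 - 5 = 3)
d(H, o) = o - 2*H/(6 + H)
7 + 0*d(-2, Q(3, 6)) = 7 + 0*((-2*(-2) + 6*3 - 2*3)/(6 - 2)) = 7 + 0*((4 + 18 - 6)/4) = 7 + 0*((¼)*16) = 7 + 0*4 = 7 + 0 = 7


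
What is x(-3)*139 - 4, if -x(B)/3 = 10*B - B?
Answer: 11255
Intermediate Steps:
x(B) = -27*B (x(B) = -3*(10*B - B) = -27*B)
x(-3)*139 - 4 = -27*(-3)*139 - 4 = 81*139 - 4 = 11259 - 4 = 11255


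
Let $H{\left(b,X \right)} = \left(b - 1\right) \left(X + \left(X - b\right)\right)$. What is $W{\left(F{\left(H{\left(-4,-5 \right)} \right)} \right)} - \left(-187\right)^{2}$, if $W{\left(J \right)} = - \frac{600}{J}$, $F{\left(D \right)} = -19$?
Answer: $- \frac{663811}{19} \approx -34937.0$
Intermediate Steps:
$H{\left(b,X \right)} = \left(-1 + b\right) \left(- b + 2 X\right)$
$W{\left(F{\left(H{\left(-4,-5 \right)} \right)} \right)} - \left(-187\right)^{2} = - \frac{600}{-19} - \left(-187\right)^{2} = \left(-600\right) \left(- \frac{1}{19}\right) - 34969 = \frac{600}{19} - 34969 = - \frac{663811}{19}$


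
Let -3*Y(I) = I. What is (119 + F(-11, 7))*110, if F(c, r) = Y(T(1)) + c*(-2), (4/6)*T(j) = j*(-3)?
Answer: 15675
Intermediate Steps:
T(j) = -9*j/2 (T(j) = 3*(j*(-3))/2 = 3*(-3*j)/2 = -9*j/2)
Y(I) = -I/3
F(c, r) = 3/2 - 2*c (F(c, r) = -(-3)/2 + c*(-2) = -1/3*(-9/2) - 2*c = 3/2 - 2*c)
(119 + F(-11, 7))*110 = (119 + (3/2 - 2*(-11)))*110 = (119 + (3/2 + 22))*110 = (119 + 47/2)*110 = (285/2)*110 = 15675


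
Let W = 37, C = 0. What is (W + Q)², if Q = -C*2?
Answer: 1369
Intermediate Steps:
Q = 0 (Q = -1*0*2 = 0*2 = 0)
(W + Q)² = (37 + 0)² = 37² = 1369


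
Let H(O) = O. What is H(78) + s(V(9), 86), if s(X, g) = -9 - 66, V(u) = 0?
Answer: 3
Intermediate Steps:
s(X, g) = -75
H(78) + s(V(9), 86) = 78 - 75 = 3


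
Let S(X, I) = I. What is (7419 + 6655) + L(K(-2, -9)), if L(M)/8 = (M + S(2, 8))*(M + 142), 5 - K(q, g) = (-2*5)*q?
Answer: 6962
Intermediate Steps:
K(q, g) = 5 + 10*q (K(q, g) = 5 - (-2*5)*q = 5 - (-10)*q = 5 + 10*q)
L(M) = 8*(8 + M)*(142 + M) (L(M) = 8*((M + 8)*(M + 142)) = 8*((8 + M)*(142 + M)) = 8*(8 + M)*(142 + M))
(7419 + 6655) + L(K(-2, -9)) = (7419 + 6655) + (9088 + 8*(5 + 10*(-2))² + 1200*(5 + 10*(-2))) = 14074 + (9088 + 8*(5 - 20)² + 1200*(5 - 20)) = 14074 + (9088 + 8*(-15)² + 1200*(-15)) = 14074 + (9088 + 8*225 - 18000) = 14074 + (9088 + 1800 - 18000) = 14074 - 7112 = 6962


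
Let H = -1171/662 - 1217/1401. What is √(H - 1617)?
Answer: I*√1393189156985898/927462 ≈ 40.245*I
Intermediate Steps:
H = -2446225/927462 (H = -1171*1/662 - 1217*1/1401 = -1171/662 - 1217/1401 = -2446225/927462 ≈ -2.6375)
√(H - 1617) = √(-2446225/927462 - 1617) = √(-1502152279/927462) = I*√1393189156985898/927462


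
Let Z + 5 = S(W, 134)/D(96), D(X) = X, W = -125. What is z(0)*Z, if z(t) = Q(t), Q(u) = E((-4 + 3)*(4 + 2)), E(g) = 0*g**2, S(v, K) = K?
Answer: 0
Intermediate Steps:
E(g) = 0
Z = -173/48 (Z = -5 + 134/96 = -5 + 134*(1/96) = -5 + 67/48 = -173/48 ≈ -3.6042)
Q(u) = 0
z(t) = 0
z(0)*Z = 0*(-173/48) = 0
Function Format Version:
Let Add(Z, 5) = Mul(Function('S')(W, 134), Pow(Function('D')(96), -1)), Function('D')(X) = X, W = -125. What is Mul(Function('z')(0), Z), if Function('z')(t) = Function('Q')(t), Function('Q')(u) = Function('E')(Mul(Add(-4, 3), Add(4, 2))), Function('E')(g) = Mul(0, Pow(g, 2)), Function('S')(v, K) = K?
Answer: 0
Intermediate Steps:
Function('E')(g) = 0
Z = Rational(-173, 48) (Z = Add(-5, Mul(134, Pow(96, -1))) = Add(-5, Mul(134, Rational(1, 96))) = Add(-5, Rational(67, 48)) = Rational(-173, 48) ≈ -3.6042)
Function('Q')(u) = 0
Function('z')(t) = 0
Mul(Function('z')(0), Z) = Mul(0, Rational(-173, 48)) = 0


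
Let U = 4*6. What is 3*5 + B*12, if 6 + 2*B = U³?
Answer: 82923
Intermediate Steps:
U = 24
B = 6909 (B = -3 + (½)*24³ = -3 + (½)*13824 = -3 + 6912 = 6909)
3*5 + B*12 = 3*5 + 6909*12 = 15 + 82908 = 82923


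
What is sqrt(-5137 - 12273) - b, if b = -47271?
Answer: 47271 + I*sqrt(17410) ≈ 47271.0 + 131.95*I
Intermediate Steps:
sqrt(-5137 - 12273) - b = sqrt(-5137 - 12273) - 1*(-47271) = sqrt(-17410) + 47271 = I*sqrt(17410) + 47271 = 47271 + I*sqrt(17410)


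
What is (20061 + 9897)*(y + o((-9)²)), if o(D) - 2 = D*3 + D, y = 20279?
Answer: 617284590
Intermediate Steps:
o(D) = 2 + 4*D (o(D) = 2 + (D*3 + D) = 2 + (3*D + D) = 2 + 4*D)
(20061 + 9897)*(y + o((-9)²)) = (20061 + 9897)*(20279 + (2 + 4*(-9)²)) = 29958*(20279 + (2 + 4*81)) = 29958*(20279 + (2 + 324)) = 29958*(20279 + 326) = 29958*20605 = 617284590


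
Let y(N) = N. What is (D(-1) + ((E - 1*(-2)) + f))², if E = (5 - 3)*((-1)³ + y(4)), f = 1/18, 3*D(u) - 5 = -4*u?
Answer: 39601/324 ≈ 122.23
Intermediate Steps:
D(u) = 5/3 - 4*u/3 (D(u) = 5/3 + (-4*u)/3 = 5/3 - 4*u/3)
f = 1/18 ≈ 0.055556
E = 6 (E = (5 - 3)*((-1)³ + 4) = 2*(-1 + 4) = 2*3 = 6)
(D(-1) + ((E - 1*(-2)) + f))² = ((5/3 - 4/3*(-1)) + ((6 - 1*(-2)) + 1/18))² = ((5/3 + 4/3) + ((6 + 2) + 1/18))² = (3 + (8 + 1/18))² = (3 + 145/18)² = (199/18)² = 39601/324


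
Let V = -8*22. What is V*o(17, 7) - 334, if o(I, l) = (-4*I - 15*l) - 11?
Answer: 32050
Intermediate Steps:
o(I, l) = -11 - 15*l - 4*I (o(I, l) = (-15*l - 4*I) - 11 = -11 - 15*l - 4*I)
V = -176
V*o(17, 7) - 334 = -176*(-11 - 15*7 - 4*17) - 334 = -176*(-11 - 105 - 68) - 334 = -176*(-184) - 334 = 32384 - 334 = 32050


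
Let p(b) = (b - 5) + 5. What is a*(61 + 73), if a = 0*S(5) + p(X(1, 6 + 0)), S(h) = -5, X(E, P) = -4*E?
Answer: -536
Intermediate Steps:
p(b) = b (p(b) = (-5 + b) + 5 = b)
a = -4 (a = 0*(-5) - 4*1 = 0 - 4 = -4)
a*(61 + 73) = -4*(61 + 73) = -4*134 = -536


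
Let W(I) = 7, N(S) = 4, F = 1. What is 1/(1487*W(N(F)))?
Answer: 1/10409 ≈ 9.6071e-5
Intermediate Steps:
1/(1487*W(N(F))) = 1/(1487*7) = 1/10409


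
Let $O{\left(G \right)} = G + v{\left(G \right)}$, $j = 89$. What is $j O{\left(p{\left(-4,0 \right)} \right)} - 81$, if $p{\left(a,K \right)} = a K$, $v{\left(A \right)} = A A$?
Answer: $-81$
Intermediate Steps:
$v{\left(A \right)} = A^{2}$
$p{\left(a,K \right)} = K a$
$O{\left(G \right)} = G + G^{2}$
$j O{\left(p{\left(-4,0 \right)} \right)} - 81 = 89 \cdot 0 \left(-4\right) \left(1 + 0 \left(-4\right)\right) - 81 = 89 \cdot 0 \left(1 + 0\right) - 81 = 89 \cdot 0 \cdot 1 - 81 = 89 \cdot 0 - 81 = 0 - 81 = -81$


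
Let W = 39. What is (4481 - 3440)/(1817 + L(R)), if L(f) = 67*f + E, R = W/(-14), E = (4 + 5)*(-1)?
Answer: 14574/22699 ≈ 0.64205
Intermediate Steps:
E = -9 (E = 9*(-1) = -9)
R = -39/14 (R = 39/(-14) = 39*(-1/14) = -39/14 ≈ -2.7857)
L(f) = -9 + 67*f (L(f) = 67*f - 9 = -9 + 67*f)
(4481 - 3440)/(1817 + L(R)) = (4481 - 3440)/(1817 + (-9 + 67*(-39/14))) = 1041/(1817 + (-9 - 2613/14)) = 1041/(1817 - 2739/14) = 1041/(22699/14) = 1041*(14/22699) = 14574/22699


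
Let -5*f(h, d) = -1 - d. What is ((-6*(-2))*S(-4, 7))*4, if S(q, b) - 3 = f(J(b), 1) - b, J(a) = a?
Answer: -864/5 ≈ -172.80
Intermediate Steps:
f(h, d) = ⅕ + d/5 (f(h, d) = -(-1 - d)/5 = ⅕ + d/5)
S(q, b) = 17/5 - b (S(q, b) = 3 + ((⅕ + (⅕)*1) - b) = 3 + ((⅕ + ⅕) - b) = 3 + (⅖ - b) = 17/5 - b)
((-6*(-2))*S(-4, 7))*4 = ((-6*(-2))*(17/5 - 1*7))*4 = (12*(17/5 - 7))*4 = (12*(-18/5))*4 = -216/5*4 = -864/5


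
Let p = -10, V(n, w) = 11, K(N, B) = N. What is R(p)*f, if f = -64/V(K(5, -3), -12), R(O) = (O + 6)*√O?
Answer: 256*I*√10/11 ≈ 73.595*I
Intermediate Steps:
R(O) = √O*(6 + O) (R(O) = (6 + O)*√O = √O*(6 + O))
f = -64/11 ≈ -5.8182
R(p)*f = (√(-10)*(6 - 10))*(-64/11) = ((I*√10)*(-4))*(-64/11) = -4*I*√10*(-64/11) = 256*I*√10/11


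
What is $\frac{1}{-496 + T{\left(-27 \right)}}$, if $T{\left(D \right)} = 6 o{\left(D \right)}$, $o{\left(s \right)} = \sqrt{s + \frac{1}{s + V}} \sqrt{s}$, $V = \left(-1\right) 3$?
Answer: $- \frac{1240}{549349} + \frac{9 \sqrt{8110}}{1098698} \approx -0.0015195$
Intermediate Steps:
$V = -3$
$o{\left(s \right)} = \sqrt{s} \sqrt{s + \frac{1}{-3 + s}}$ ($o{\left(s \right)} = \sqrt{s + \frac{1}{s - 3}} \sqrt{s} = \sqrt{s + \frac{1}{-3 + s}} \sqrt{s} = \sqrt{s} \sqrt{s + \frac{1}{-3 + s}}$)
$T{\left(D \right)} = 6 \sqrt{D} \sqrt{\frac{1 + D \left(-3 + D\right)}{-3 + D}}$
$\frac{1}{-496 + T{\left(-27 \right)}} = \frac{1}{-496 + 6 \sqrt{-27} \sqrt{\frac{1 - 27 \left(-3 - 27\right)}{-3 - 27}}} = \frac{1}{-496 + 6 \cdot 3 i \sqrt{3} \sqrt{\frac{1 - -810}{-30}}} = \frac{1}{-496 + 6 \cdot 3 i \sqrt{3} \sqrt{- \frac{1 + 810}{30}}} = \frac{1}{-496 + 6 \cdot 3 i \sqrt{3} \sqrt{\left(- \frac{1}{30}\right) 811}} = \frac{1}{-496 + 6 \cdot 3 i \sqrt{3} \sqrt{- \frac{811}{30}}} = \frac{1}{-496 + 6 \cdot 3 i \sqrt{3} \frac{i \sqrt{24330}}{30}} = \frac{1}{-496 - \frac{9 \sqrt{8110}}{5}}$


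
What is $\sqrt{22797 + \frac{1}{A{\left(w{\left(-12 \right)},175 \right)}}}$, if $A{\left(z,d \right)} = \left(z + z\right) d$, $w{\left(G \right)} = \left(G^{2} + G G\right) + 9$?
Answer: $\frac{\sqrt{1094823645762}}{6930} \approx 150.99$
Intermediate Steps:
$w{\left(G \right)} = 9 + 2 G^{2}$ ($w{\left(G \right)} = \left(G^{2} + G^{2}\right) + 9 = 2 G^{2} + 9 = 9 + 2 G^{2}$)
$A{\left(z,d \right)} = 2 d z$ ($A{\left(z,d \right)} = 2 z d = 2 d z$)
$\sqrt{22797 + \frac{1}{A{\left(w{\left(-12 \right)},175 \right)}}} = \sqrt{22797 + \frac{1}{2 \cdot 175 \left(9 + 2 \left(-12\right)^{2}\right)}} = \sqrt{22797 + \frac{1}{2 \cdot 175 \left(9 + 2 \cdot 144\right)}} = \sqrt{22797 + \frac{1}{2 \cdot 175 \left(9 + 288\right)}} = \sqrt{22797 + \frac{1}{2 \cdot 175 \cdot 297}} = \sqrt{22797 + \frac{1}{103950}} = \sqrt{\frac{2369748151}{103950}} = \frac{\sqrt{1094823645762}}{6930}$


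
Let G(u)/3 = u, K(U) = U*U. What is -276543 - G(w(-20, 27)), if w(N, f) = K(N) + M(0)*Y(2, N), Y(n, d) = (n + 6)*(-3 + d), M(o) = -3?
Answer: -279399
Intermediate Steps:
Y(n, d) = (-3 + d)*(6 + n) (Y(n, d) = (6 + n)*(-3 + d) = (-3 + d)*(6 + n))
K(U) = U²
w(N, f) = 72 + N² - 24*N (w(N, f) = N² - 3*(-18 - 3*2 + 6*N + N*2) = N² - 3*(-18 - 6 + 6*N + 2*N) = N² - 3*(-24 + 8*N) = N² + (72 - 24*N) = 72 + N² - 24*N)
G(u) = 3*u
-276543 - G(w(-20, 27)) = -276543 - 3*(72 + (-20)² - 24*(-20)) = -276543 - 3*(72 + 400 + 480) = -276543 - 3*952 = -276543 - 1*2856 = -276543 - 2856 = -279399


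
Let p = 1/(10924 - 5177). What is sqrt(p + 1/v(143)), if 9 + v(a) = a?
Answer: sqrt(4528946338)/770098 ≈ 0.087388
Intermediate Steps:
v(a) = -9 + a
p = 1/5747 ≈ 0.00017400
sqrt(p + 1/v(143)) = sqrt(1/5747 + 1/(-9 + 143)) = sqrt(1/5747 + 1/134) = sqrt(5881/770098) = sqrt(4528946338)/770098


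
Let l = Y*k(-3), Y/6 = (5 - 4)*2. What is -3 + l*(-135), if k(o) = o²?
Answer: -14583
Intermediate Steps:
Y = 12 (Y = 6*((5 - 4)*2) = 6*(1*2) = 6*2 = 12)
l = 108 (l = 12*(-3)² = 12*9 = 108)
-3 + l*(-135) = -3 + 108*(-135) = -3 - 14580 = -14583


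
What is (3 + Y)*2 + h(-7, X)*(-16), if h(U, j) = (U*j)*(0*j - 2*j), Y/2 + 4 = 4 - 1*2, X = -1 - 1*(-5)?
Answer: -3586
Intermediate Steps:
X = 4 (X = -1 + 5 = 4)
Y = -4 (Y = -8 + 2*(4 - 1*2) = -8 + 2*(4 - 2) = -8 + 2*2 = -8 + 4 = -4)
h(U, j) = -2*U*j² (h(U, j) = (U*j)*(0 - 2*j) = (U*j)*(-2*j) = -2*U*j²)
(3 + Y)*2 + h(-7, X)*(-16) = (3 - 4)*2 - 2*(-7)*4²*(-16) = -1*2 - 2*(-7)*16*(-16) = -2 + 224*(-16) = -2 - 3584 = -3586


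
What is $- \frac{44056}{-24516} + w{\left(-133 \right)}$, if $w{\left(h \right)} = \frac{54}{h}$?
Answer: $\frac{1133896}{815157} \approx 1.391$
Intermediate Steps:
$- \frac{44056}{-24516} + w{\left(-133 \right)} = - \frac{44056}{-24516} + \frac{54}{-133} = \left(-44056\right) \left(- \frac{1}{24516}\right) + 54 \left(- \frac{1}{133}\right) = \frac{11014}{6129} - \frac{54}{133} = \frac{1133896}{815157}$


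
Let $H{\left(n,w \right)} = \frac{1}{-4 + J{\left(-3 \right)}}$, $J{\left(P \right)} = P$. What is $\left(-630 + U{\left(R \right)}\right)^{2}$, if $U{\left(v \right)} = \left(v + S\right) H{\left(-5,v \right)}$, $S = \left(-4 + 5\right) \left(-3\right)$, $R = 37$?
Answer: $\frac{19749136}{49} \approx 4.0304 \cdot 10^{5}$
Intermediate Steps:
$H{\left(n,w \right)} = - \frac{1}{7}$ ($H{\left(n,w \right)} = \frac{1}{-4 - 3} = \frac{1}{-7} = - \frac{1}{7}$)
$S = -3$ ($S = 1 \left(-3\right) = -3$)
$U{\left(v \right)} = \frac{3}{7} - \frac{v}{7}$ ($U{\left(v \right)} = \left(v - 3\right) \left(- \frac{1}{7}\right) = \left(-3 + v\right) \left(- \frac{1}{7}\right) = \frac{3}{7} - \frac{v}{7}$)
$\left(-630 + U{\left(R \right)}\right)^{2} = \left(-630 + \left(\frac{3}{7} - \frac{37}{7}\right)\right)^{2} = \left(-630 - \frac{34}{7}\right)^{2} = \left(- \frac{4444}{7}\right)^{2} = \frac{19749136}{49}$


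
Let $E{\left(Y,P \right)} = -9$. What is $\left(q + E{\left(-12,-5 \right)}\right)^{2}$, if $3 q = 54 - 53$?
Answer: $\frac{676}{9} \approx 75.111$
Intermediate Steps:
$q = \frac{1}{3}$ ($q = \frac{54 - 53}{3} = \frac{1}{3} \cdot 1 = \frac{1}{3} \approx 0.33333$)
$\left(q + E{\left(-12,-5 \right)}\right)^{2} = \left(\frac{1}{3} - 9\right)^{2} = \left(- \frac{26}{3}\right)^{2} = \frac{676}{9}$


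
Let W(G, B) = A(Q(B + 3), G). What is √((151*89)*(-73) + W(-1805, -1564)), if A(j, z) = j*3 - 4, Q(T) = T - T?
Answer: I*√981051 ≈ 990.48*I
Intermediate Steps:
Q(T) = 0
A(j, z) = -4 + 3*j (A(j, z) = 3*j - 4 = -4 + 3*j)
W(G, B) = -4 (W(G, B) = -4 + 3*0 = -4 + 0 = -4)
√((151*89)*(-73) + W(-1805, -1564)) = √((151*89)*(-73) - 4) = √(13439*(-73) - 4) = √(-981047 - 4) = √(-981051) = I*√981051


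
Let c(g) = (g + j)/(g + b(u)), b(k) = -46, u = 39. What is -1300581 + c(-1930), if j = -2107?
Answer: -2569944019/1976 ≈ -1.3006e+6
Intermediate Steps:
c(g) = (-2107 + g)/(-46 + g) (c(g) = (g - 2107)/(g - 46) = (-2107 + g)/(-46 + g))
-1300581 + c(-1930) = -1300581 + (-2107 - 1930)/(-46 - 1930) = -1300581 - 4037/(-1976) = -1300581 - 1/1976*(-4037) = -1300581 + 4037/1976 = -2569944019/1976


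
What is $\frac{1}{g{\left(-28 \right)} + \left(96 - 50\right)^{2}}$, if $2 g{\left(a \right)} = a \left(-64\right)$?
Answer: $\frac{1}{3012} \approx 0.00033201$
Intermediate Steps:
$g{\left(a \right)} = - 32 a$ ($g{\left(a \right)} = \frac{a \left(-64\right)}{2} = \frac{\left(-64\right) a}{2} = - 32 a$)
$\frac{1}{g{\left(-28 \right)} + \left(96 - 50\right)^{2}} = \frac{1}{\left(-32\right) \left(-28\right) + \left(96 - 50\right)^{2}} = \frac{1}{896 + 46^{2}} = \frac{1}{896 + 2116} = \frac{1}{3012}$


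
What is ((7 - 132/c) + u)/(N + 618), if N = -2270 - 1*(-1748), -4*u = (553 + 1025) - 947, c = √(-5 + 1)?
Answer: -201/128 + 11*I/16 ≈ -1.5703 + 0.6875*I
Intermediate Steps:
c = 2*I (c = √(-4) = 2*I ≈ 2.0*I)
u = -631/4 (u = -((553 + 1025) - 947)/4 = -(1578 - 947)/4 = -¼*631 = -631/4 ≈ -157.75)
N = -522 (N = -2270 + 1748 = -522)
((7 - 132/c) + u)/(N + 618) = ((7 - 132/(2*I)) - 631/4)/(-522 + 618) = ((7 - 132*(-I/2)) - 631/4)/96 = ((7 - (-66)*I) - 631/4)*(1/96) = ((7 + 66*I) - 631/4)*(1/96) = (-603/4 + 66*I)*(1/96) = -201/128 + 11*I/16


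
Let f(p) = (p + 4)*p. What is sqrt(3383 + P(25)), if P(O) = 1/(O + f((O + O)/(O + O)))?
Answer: sqrt(3044730)/30 ≈ 58.164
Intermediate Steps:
f(p) = p*(4 + p) (f(p) = (4 + p)*p = p*(4 + p))
P(O) = 1/(5 + O) (P(O) = 1/(O + ((O + O)/(O + O))*(4 + (O + O)/(O + O))) = 1/(O + ((2*O)/((2*O)))*(4 + (2*O)/((2*O)))) = 1/(O + ((2*O)*(1/(2*O)))*(4 + (2*O)*(1/(2*O)))) = 1/(O + 1*(4 + 1)) = 1/(O + 1*5) = 1/(O + 5) = 1/(5 + O))
sqrt(3383 + P(25)) = sqrt(3383 + 1/(5 + 25)) = sqrt(3383 + 1/30) = sqrt(101491/30) = sqrt(3044730)/30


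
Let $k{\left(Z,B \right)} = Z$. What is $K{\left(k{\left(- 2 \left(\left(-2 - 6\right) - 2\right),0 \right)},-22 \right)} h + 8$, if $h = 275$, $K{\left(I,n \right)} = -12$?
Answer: $-3292$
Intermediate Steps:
$K{\left(k{\left(- 2 \left(\left(-2 - 6\right) - 2\right),0 \right)},-22 \right)} h + 8 = \left(-12\right) 275 + 8 = -3300 + 8 = -3292$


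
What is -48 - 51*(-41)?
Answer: 2043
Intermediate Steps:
-48 - 51*(-41) = -48 + 2091 = 2043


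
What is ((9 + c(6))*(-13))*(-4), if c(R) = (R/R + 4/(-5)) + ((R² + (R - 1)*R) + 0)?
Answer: 19552/5 ≈ 3910.4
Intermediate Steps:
c(R) = ⅕ + R² + R*(-1 + R) (c(R) = (1 + 4*(-⅕)) + ((R² + (-1 + R)*R) + 0) = (1 - ⅘) + ((R² + R*(-1 + R)) + 0) = ⅕ + (R² + R*(-1 + R)) = ⅕ + R² + R*(-1 + R))
((9 + c(6))*(-13))*(-4) = ((9 + (⅕ - 1*6 + 2*6²))*(-13))*(-4) = ((9 + (⅕ - 6 + 2*36))*(-13))*(-4) = ((9 + (⅕ - 6 + 72))*(-13))*(-4) = ((9 + 331/5)*(-13))*(-4) = ((376/5)*(-13))*(-4) = -4888/5*(-4) = 19552/5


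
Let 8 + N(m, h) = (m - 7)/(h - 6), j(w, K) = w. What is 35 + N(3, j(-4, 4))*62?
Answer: -2181/5 ≈ -436.20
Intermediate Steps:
N(m, h) = -8 + (-7 + m)/(-6 + h) (N(m, h) = -8 + (m - 7)/(h - 6) = -8 + (-7 + m)/(-6 + h))
35 + N(3, j(-4, 4))*62 = 35 + ((41 + 3 - 8*(-4))/(-6 - 4))*62 = 35 + ((41 + 3 + 32)/(-10))*62 = 35 - 1/10*76*62 = 35 - 38/5*62 = 35 - 2356/5 = -2181/5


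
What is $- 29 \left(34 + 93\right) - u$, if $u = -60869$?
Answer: $57186$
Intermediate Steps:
$- 29 \left(34 + 93\right) - u = - 29 \left(34 + 93\right) - -60869 = \left(-29\right) 127 + 60869 = -3683 + 60869 = 57186$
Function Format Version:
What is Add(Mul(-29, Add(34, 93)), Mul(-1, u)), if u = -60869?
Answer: 57186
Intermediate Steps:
Add(Mul(-29, Add(34, 93)), Mul(-1, u)) = Add(Mul(-29, Add(34, 93)), Mul(-1, -60869)) = Add(Mul(-29, 127), 60869) = Add(-3683, 60869) = 57186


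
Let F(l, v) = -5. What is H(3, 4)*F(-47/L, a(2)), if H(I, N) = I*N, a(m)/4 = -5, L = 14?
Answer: -60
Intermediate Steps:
a(m) = -20 (a(m) = 4*(-5) = -20)
H(3, 4)*F(-47/L, a(2)) = (3*4)*(-5) = 12*(-5) = -60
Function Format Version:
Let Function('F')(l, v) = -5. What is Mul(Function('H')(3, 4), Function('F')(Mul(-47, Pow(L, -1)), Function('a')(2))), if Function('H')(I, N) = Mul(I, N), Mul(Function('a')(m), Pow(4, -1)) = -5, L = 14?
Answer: -60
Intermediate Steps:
Function('a')(m) = -20 (Function('a')(m) = Mul(4, -5) = -20)
Mul(Function('H')(3, 4), Function('F')(Mul(-47, Pow(L, -1)), Function('a')(2))) = Mul(Mul(3, 4), -5) = Mul(12, -5) = -60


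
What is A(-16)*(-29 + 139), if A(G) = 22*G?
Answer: -38720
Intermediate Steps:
A(-16)*(-29 + 139) = (22*(-16))*(-29 + 139) = -352*110 = -38720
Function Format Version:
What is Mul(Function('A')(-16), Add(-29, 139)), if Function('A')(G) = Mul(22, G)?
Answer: -38720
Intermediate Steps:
Mul(Function('A')(-16), Add(-29, 139)) = Mul(Mul(22, -16), Add(-29, 139)) = Mul(-352, 110) = -38720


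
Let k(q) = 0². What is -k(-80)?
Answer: 0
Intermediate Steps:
k(q) = 0
-k(-80) = -1*0 = 0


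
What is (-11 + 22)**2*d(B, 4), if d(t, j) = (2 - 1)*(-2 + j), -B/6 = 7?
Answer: 242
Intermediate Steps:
B = -42 (B = -6*7 = -42)
d(t, j) = -2 + j (d(t, j) = 1*(-2 + j) = -2 + j)
(-11 + 22)**2*d(B, 4) = (-11 + 22)**2*(-2 + 4) = 11**2*2 = 121*2 = 242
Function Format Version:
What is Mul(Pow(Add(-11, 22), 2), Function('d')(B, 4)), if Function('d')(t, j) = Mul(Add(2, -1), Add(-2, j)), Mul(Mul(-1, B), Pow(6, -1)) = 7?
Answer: 242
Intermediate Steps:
B = -42 (B = Mul(-6, 7) = -42)
Function('d')(t, j) = Add(-2, j) (Function('d')(t, j) = Mul(1, Add(-2, j)) = Add(-2, j))
Mul(Pow(Add(-11, 22), 2), Function('d')(B, 4)) = Mul(Pow(Add(-11, 22), 2), Add(-2, 4)) = Mul(Pow(11, 2), 2) = Mul(121, 2) = 242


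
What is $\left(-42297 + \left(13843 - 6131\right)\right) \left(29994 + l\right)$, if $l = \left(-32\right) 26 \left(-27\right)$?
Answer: $-1814259930$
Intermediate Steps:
$l = 22464$ ($l = \left(-832\right) \left(-27\right) = 22464$)
$\left(-42297 + \left(13843 - 6131\right)\right) \left(29994 + l\right) = \left(-42297 + \left(13843 - 6131\right)\right) \left(29994 + 22464\right) = \left(-42297 + \left(13843 - 6131\right)\right) 52458 = \left(-42297 + 7712\right) 52458 = \left(-34585\right) 52458 = -1814259930$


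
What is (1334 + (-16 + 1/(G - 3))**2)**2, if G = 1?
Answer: 41280625/16 ≈ 2.5800e+6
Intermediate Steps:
(1334 + (-16 + 1/(G - 3))**2)**2 = (1334 + (-16 + 1/(1 - 3))**2)**2 = (1334 + (-16 + 1/(-2))**2)**2 = (1334 + (-16 + 1*(-1/2))**2)**2 = (1334 + (-16 - 1/2)**2)**2 = (1334 + (-33/2)**2)**2 = (1334 + 1089/4)**2 = (6425/4)**2 = 41280625/16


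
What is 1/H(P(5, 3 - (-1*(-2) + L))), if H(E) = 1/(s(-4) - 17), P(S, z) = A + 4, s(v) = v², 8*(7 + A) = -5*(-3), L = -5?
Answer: -1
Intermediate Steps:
A = -41/8 (A = -7 + (-5*(-3))/8 = -7 + (⅛)*15 = -7 + 15/8 = -41/8 ≈ -5.1250)
P(S, z) = -9/8 (P(S, z) = -41/8 + 4 = -9/8)
H(E) = -1 (H(E) = 1/((-4)² - 17) = 1/(16 - 17) = 1/(-1) = -1)
1/H(P(5, 3 - (-1*(-2) + L))) = 1/(-1) = -1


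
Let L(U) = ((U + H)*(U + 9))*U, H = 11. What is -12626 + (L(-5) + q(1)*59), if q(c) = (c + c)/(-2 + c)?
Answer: -12864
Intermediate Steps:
q(c) = 2*c/(-2 + c) (q(c) = (2*c)/(-2 + c) = 2*c/(-2 + c))
L(U) = U*(9 + U)*(11 + U) (L(U) = ((U + 11)*(U + 9))*U = ((11 + U)*(9 + U))*U = ((9 + U)*(11 + U))*U = U*(9 + U)*(11 + U))
-12626 + (L(-5) + q(1)*59) = -12626 + (-5*(99 + (-5)**2 + 20*(-5)) + (2*1/(-2 + 1))*59) = -12626 + (-5*(99 + 25 - 100) + (2*1/(-1))*59) = -12626 + (-5*24 + (2*1*(-1))*59) = -12626 + (-120 - 2*59) = -12626 + (-120 - 118) = -12626 - 238 = -12864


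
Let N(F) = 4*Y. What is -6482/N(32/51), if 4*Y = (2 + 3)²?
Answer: -6482/25 ≈ -259.28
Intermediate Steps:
Y = 25/4 (Y = (2 + 3)²/4 = (¼)*5² = (¼)*25 = 25/4 ≈ 6.2500)
N(F) = 25 (N(F) = 4*(25/4) = 25)
-6482/N(32/51) = -6482/25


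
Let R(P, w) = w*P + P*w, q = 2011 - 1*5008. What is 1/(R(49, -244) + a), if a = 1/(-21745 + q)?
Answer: -24742/591630705 ≈ -4.1820e-5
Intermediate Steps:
q = -2997 (q = 2011 - 5008 = -2997)
R(P, w) = 2*P*w (R(P, w) = P*w + P*w = 2*P*w)
a = -1/24742 (a = 1/(-21745 - 2997) = 1/(-24742) = -1/24742 ≈ -4.0417e-5)
1/(R(49, -244) + a) = 1/(2*49*(-244) - 1/24742) = 1/(-23912 - 1/24742) = 1/(-591630705/24742) = -24742/591630705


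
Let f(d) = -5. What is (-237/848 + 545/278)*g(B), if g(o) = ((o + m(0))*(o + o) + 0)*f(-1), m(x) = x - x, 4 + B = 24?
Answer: -49534250/7367 ≈ -6723.8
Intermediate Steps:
B = 20 (B = -4 + 24 = 20)
m(x) = 0
g(o) = -10*o² (g(o) = ((o + 0)*(o + o) + 0)*(-5) = (o*(2*o) + 0)*(-5) = (2*o² + 0)*(-5) = (2*o²)*(-5) = -10*o²)
(-237/848 + 545/278)*g(B) = (-237/848 + 545/278)*(-10*20²) = (-237*1/848 + 545*(1/278))*(-10*400) = (-237/848 + 545/278)*(-4000) = (198137/117872)*(-4000) = -49534250/7367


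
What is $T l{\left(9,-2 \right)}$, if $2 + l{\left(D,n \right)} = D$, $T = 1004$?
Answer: $7028$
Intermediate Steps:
$l{\left(D,n \right)} = -2 + D$
$T l{\left(9,-2 \right)} = 1004 \left(-2 + 9\right) = 1004 \cdot 7 = 7028$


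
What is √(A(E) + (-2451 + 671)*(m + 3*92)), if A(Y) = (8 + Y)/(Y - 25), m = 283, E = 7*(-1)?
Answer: 21*I*√144402/8 ≈ 997.51*I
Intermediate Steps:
E = -7
A(Y) = (8 + Y)/(-25 + Y)
√(A(E) + (-2451 + 671)*(m + 3*92)) = √((8 - 7)/(-25 - 7) + (-2451 + 671)*(283 + 3*92)) = √(1/(-32) - 1780*(283 + 276)) = √(-1/32*1 - 1780*559) = √(-1/32 - 995020) = √(-31840641/32) = 21*I*√144402/8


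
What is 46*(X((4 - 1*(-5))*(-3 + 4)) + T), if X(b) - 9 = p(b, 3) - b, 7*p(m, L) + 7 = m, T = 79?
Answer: 25530/7 ≈ 3647.1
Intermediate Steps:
p(m, L) = -1 + m/7
X(b) = 8 - 6*b/7 (X(b) = 9 + ((-1 + b/7) - b) = 9 + (-1 - 6*b/7) = 8 - 6*b/7)
46*(X((4 - 1*(-5))*(-3 + 4)) + T) = 46*((8 - 6*(4 - 1*(-5))*(-3 + 4)/7) + 79) = 46*((8 - 6*(4 + 5)/7) + 79) = 46*((8 - 54/7) + 79) = 46*(2/7 + 79) = 46*(555/7) = 25530/7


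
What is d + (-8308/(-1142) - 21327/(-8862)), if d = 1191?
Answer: 2025230349/1686734 ≈ 1200.7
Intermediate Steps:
d + (-8308/(-1142) - 21327/(-8862)) = 1191 + (-8308/(-1142) - 21327/(-8862)) = 1191 + (-8308*(-1/1142) - 21327*(-1/8862)) = 1191 + (4154/571 + 7109/2954) = 1191 + 16330155/1686734 = 2025230349/1686734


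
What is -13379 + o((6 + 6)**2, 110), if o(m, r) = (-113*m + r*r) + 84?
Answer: -17467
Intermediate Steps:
o(m, r) = 84 + r**2 - 113*m (o(m, r) = (-113*m + r**2) + 84 = (r**2 - 113*m) + 84 = 84 + r**2 - 113*m)
-13379 + o((6 + 6)**2, 110) = -13379 + (84 + 110**2 - 113*(6 + 6)**2) = -13379 + (84 + 12100 - 113*12**2) = -13379 + (84 + 12100 - 113*144) = -13379 + (84 + 12100 - 16272) = -13379 - 4088 = -17467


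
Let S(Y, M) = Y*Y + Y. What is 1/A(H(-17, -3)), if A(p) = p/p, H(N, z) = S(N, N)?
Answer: 1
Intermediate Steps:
S(Y, M) = Y + Y² (S(Y, M) = Y² + Y = Y + Y²)
H(N, z) = N*(1 + N)
A(p) = 1
1/A(H(-17, -3)) = 1/1 = 1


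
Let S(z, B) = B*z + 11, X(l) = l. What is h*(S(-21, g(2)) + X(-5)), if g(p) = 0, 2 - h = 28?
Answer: -156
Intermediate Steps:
h = -26 (h = 2 - 1*28 = 2 - 28 = -26)
S(z, B) = 11 + B*z
h*(S(-21, g(2)) + X(-5)) = -26*((11 + 0*(-21)) - 5) = -26*((11 + 0) - 5) = -26*(11 - 5) = -26*6 = -156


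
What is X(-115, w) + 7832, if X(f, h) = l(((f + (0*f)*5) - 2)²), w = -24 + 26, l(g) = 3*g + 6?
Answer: 48905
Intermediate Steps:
l(g) = 6 + 3*g
w = 2
X(f, h) = 6 + 3*(-2 + f)² (X(f, h) = 6 + 3*((f + (0*f)*5) - 2)² = 6 + 3*((f + 0*5) - 2)² = 6 + 3*((f + 0) - 2)² = 6 + 3*(f - 2)² = 6 + 3*(-2 + f)²)
X(-115, w) + 7832 = (6 + 3*(-2 - 115)²) + 7832 = (6 + 3*(-117)²) + 7832 = (6 + 3*13689) + 7832 = (6 + 41067) + 7832 = 41073 + 7832 = 48905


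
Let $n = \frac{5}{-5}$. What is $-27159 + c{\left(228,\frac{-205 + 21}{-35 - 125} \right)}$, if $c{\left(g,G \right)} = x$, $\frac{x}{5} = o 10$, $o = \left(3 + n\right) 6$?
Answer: $-26559$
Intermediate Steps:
$n = -1$ ($n = 5 \left(- \frac{1}{5}\right) = -1$)
$o = 12$ ($o = \left(3 - 1\right) 6 = 2 \cdot 6 = 12$)
$x = 600$ ($x = 5 \cdot 12 \cdot 10 = 5 \cdot 120 = 600$)
$c{\left(g,G \right)} = 600$
$-27159 + c{\left(228,\frac{-205 + 21}{-35 - 125} \right)} = -27159 + 600 = -26559$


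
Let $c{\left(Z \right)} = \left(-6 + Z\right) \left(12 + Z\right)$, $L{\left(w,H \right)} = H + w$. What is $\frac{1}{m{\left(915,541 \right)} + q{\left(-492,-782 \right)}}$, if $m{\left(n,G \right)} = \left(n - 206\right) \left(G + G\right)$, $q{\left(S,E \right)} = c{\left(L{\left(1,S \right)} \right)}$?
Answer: $\frac{1}{1005201} \approx 9.9483 \cdot 10^{-7}$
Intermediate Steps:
$q{\left(S,E \right)} = -66 + \left(1 + S\right)^{2} + 6 S$ ($q{\left(S,E \right)} = -72 + \left(S + 1\right)^{2} + 6 \left(S + 1\right) = -72 + \left(1 + S\right)^{2} + 6 \left(1 + S\right) = -72 + \left(1 + S\right)^{2} + \left(6 + 6 S\right) = -66 + \left(1 + S\right)^{2} + 6 S$)
$m{\left(n,G \right)} = 2 G \left(-206 + n\right)$ ($m{\left(n,G \right)} = \left(-206 + n\right) 2 G = 2 G \left(-206 + n\right)$)
$\frac{1}{m{\left(915,541 \right)} + q{\left(-492,-782 \right)}} = \frac{1}{2 \cdot 541 \left(-206 + 915\right) + \left(-65 + \left(-492\right)^{2} + 8 \left(-492\right)\right)} = \frac{1}{2 \cdot 541 \cdot 709 - -238063} = \frac{1}{767138 + 238063} = \frac{1}{1005201}$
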